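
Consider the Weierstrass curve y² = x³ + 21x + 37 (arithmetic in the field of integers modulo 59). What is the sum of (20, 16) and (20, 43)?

O

The two points share x = 20 and their y-coordinates satisfy 16 + 43 ≡ 0 (mod 59), so they are inverses. Their sum is the point at infinity.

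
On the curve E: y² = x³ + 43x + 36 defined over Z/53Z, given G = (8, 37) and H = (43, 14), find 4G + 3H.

(21, 36)

First 4G:
Repeated addition: build up to 4G.
2G: tangent at (8, 37): λ = (3·8² + 43)/(2·37) ≡ 23/21. 21⁻¹ ≡ 48 (mod 53) since 21·48 = 1008 ≡ 1, so λ ≡ 23·48 ≡ 44.
  x = λ² - 8 - 8 = 1936 - 16 ≡ 12; y = λ·(8 - 12) - 37 ≡ 52. → (12, 52)
3G: (12, 52) + (8, 37). λ = (37 - 52)/(8 - 12) ≡ 38/49 mod 53. 49⁻¹ ≡ 13 (mod 53), so λ ≡ 17.
  x = λ² - 12 - 8 = 289 - 20 ≡ 4; y = λ·(12 - 4) - 52 ≡ 31. → (4, 31)
4G: (4, 31) + (8, 37). λ = (37 - 31)/(8 - 4) ≡ 6/4 mod 53. 4⁻¹ ≡ 40 (mod 53) since 4·40 = 160 ≡ 1, so λ ≡ 28.
  x = λ² - 4 - 8 = 784 - 12 ≡ 30; y = λ·(4 - 30) - 31 ≡ 36. → (30, 36)
4G = (30, 36).
Next 3H:
Repeated addition: build up to 3H.
2H: tangent at (43, 14): λ = (3·43² + 43)/(2·14) ≡ 25/28. 28⁻¹ ≡ 36 (mod 53), so λ ≡ 25·36 ≡ 52.
  x = λ² - 43 - 43 = 2704 - 86 ≡ 21; y = λ·(43 - 21) - 14 ≡ 17. → (21, 17)
3H: (21, 17) + (43, 14). λ = (14 - 17)/(43 - 21) ≡ 50/22 mod 53. 22⁻¹ ≡ 41 (mod 53), so λ ≡ 36.
  x = λ² - 21 - 43 = 1296 - 64 ≡ 13; y = λ·(21 - 13) - 17 ≡ 6. → (13, 6)
3H = (13, 6).
Finally 4G + 3H:
(30, 36) + (13, 6). λ = (6 - 36)/(13 - 30) ≡ 23/36 mod 53. 36⁻¹ ≡ 28 (mod 53) since 36·28 = 1008 ≡ 1, so λ ≡ 8.
  x = λ² - 30 - 13 = 64 - 43 ≡ 21; y = λ·(30 - 21) - 36 ≡ 36. → (21, 36)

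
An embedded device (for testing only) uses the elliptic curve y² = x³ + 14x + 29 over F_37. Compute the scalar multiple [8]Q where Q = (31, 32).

Repeated addition: build up to 8Q.
2Q: tangent at (31, 32): λ = (3·31² + 14)/(2·32) ≡ 11/27. 27⁻¹ ≡ 11 (mod 37) since 27·11 = 297 ≡ 1, so λ ≡ 11·11 ≡ 10.
  x = λ² - 31 - 31 = 100 - 62 ≡ 1; y = λ·(31 - 1) - 32 ≡ 9. → (1, 9)
3Q: (1, 9) + (31, 32). λ = (32 - 9)/(31 - 1) ≡ 23/30 mod 37. 30⁻¹ ≡ 21 (mod 37) since 30·21 = 630 ≡ 1, so λ ≡ 2.
  x = λ² - 1 - 31 = 4 - 32 ≡ 9; y = λ·(1 - 9) - 9 ≡ 12. → (9, 12)
4Q: (9, 12) + (31, 32). λ = (32 - 12)/(31 - 9) ≡ 20/22 mod 37. 22⁻¹ ≡ 32 (mod 37), so λ ≡ 11.
  x = λ² - 9 - 31 = 121 - 40 ≡ 7; y = λ·(9 - 7) - 12 ≡ 10. → (7, 10)
5Q: (7, 10) + (31, 32). λ = (32 - 10)/(31 - 7) ≡ 22/24 mod 37. 24⁻¹ ≡ 17 (mod 37) since 24·17 = 408 ≡ 1, so λ ≡ 4.
  x = λ² - 7 - 31 = 16 - 38 ≡ 15; y = λ·(7 - 15) - 10 ≡ 32. → (15, 32)
6Q: (15, 32) + (31, 32). λ = (32 - 32)/(31 - 15) ≡ 0/16 mod 37. 16⁻¹ ≡ 7 (mod 37), so λ ≡ 0.
  x = λ² - 15 - 31 = 0 - 46 ≡ 28; y = λ·(15 - 28) - 32 ≡ 5. → (28, 5)
7Q: (28, 5) + (31, 32). λ = (32 - 5)/(31 - 28) ≡ 27/3 mod 37. 3⁻¹ ≡ 25 (mod 37) since 3·25 = 75 ≡ 1, so λ ≡ 9.
  x = λ² - 28 - 31 = 81 - 59 ≡ 22; y = λ·(28 - 22) - 5 ≡ 12. → (22, 12)
8Q: (22, 12) + (31, 32). λ = (32 - 12)/(31 - 22) ≡ 20/9 mod 37. 9⁻¹ ≡ 33 (mod 37), so λ ≡ 31.
  x = λ² - 22 - 31 = 961 - 53 ≡ 20; y = λ·(22 - 20) - 12 ≡ 13. → (20, 13)

(20, 13)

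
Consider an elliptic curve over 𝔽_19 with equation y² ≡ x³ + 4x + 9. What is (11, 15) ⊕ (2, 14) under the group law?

(10, 2)

(11, 15) + (2, 14). λ = (14 - 15)/(2 - 11) ≡ 18/10 mod 19. 10⁻¹ ≡ 2 (mod 19), so λ ≡ 17.
  x = λ² - 11 - 2 = 289 - 13 ≡ 10; y = λ·(11 - 10) - 15 ≡ 2. → (10, 2)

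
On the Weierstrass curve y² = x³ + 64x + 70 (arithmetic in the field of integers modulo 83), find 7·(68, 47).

Write P = (68, 47).
Repeated addition: build up to 7P.
2P: tangent at (68, 47): λ = (3·68² + 64)/(2·47) ≡ 75/11. 11⁻¹ ≡ 68 (mod 83), so λ ≡ 75·68 ≡ 37.
  x = λ² - 68 - 68 = 1369 - 136 ≡ 71; y = λ·(68 - 71) - 47 ≡ 8. → (71, 8)
3P: (71, 8) + (68, 47). λ = (47 - 8)/(68 - 71) ≡ 39/80 mod 83. 80⁻¹ ≡ 55 (mod 83), so λ ≡ 70.
  x = λ² - 71 - 68 = 4900 - 139 ≡ 30; y = λ·(71 - 30) - 8 ≡ 40. → (30, 40)
4P: (30, 40) + (68, 47). λ = (47 - 40)/(68 - 30) ≡ 7/38 mod 83. 38⁻¹ ≡ 59 (mod 83) since 38·59 = 2242 ≡ 1, so λ ≡ 81.
  x = λ² - 30 - 68 = 6561 - 98 ≡ 72; y = λ·(30 - 72) - 40 ≡ 44. → (72, 44)
5P: (72, 44) + (68, 47). λ = (47 - 44)/(68 - 72) ≡ 3/79 mod 83. 79⁻¹ ≡ 62 (mod 83) since 79·62 = 4898 ≡ 1, so λ ≡ 20.
  x = λ² - 72 - 68 = 400 - 140 ≡ 11; y = λ·(72 - 11) - 44 ≡ 14. → (11, 14)
6P: (11, 14) + (68, 47). λ = (47 - 14)/(68 - 11) ≡ 33/57 mod 83. 57⁻¹ ≡ 67 (mod 83), so λ ≡ 53.
  x = λ² - 11 - 68 = 2809 - 79 ≡ 74; y = λ·(11 - 74) - 14 ≡ 50. → (74, 50)
7P: (74, 50) + (68, 47). λ = (47 - 50)/(68 - 74) ≡ 80/77 mod 83. 77⁻¹ ≡ 69 (mod 83), so λ ≡ 42.
  x = λ² - 74 - 68 = 1764 - 142 ≡ 45; y = λ·(74 - 45) - 50 ≡ 6. → (45, 6)

(45, 6)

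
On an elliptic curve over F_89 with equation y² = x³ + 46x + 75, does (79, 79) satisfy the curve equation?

no

y² = 79² ≡ 11; x³ + 46x + 75 = 496748 ≡ 39 (mod 89). 11 ≠ 39.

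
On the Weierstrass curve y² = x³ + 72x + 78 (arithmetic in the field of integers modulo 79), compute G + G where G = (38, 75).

(29, 66)

tangent at (38, 75): λ = (3·38² + 72)/(2·75) ≡ 59/71. 71⁻¹ ≡ 69 (mod 79) since 71·69 = 4899 ≡ 1, so λ ≡ 59·69 ≡ 42.
  x = λ² - 38 - 38 = 1764 - 76 ≡ 29; y = λ·(38 - 29) - 75 ≡ 66. → (29, 66)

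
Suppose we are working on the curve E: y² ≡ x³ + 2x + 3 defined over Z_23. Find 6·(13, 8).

(5, 0)

Write G = (13, 8).
Repeated addition: build up to 6G.
2G: tangent at (13, 8): λ = (3·13² + 2)/(2·8) ≡ 3/16. 16⁻¹ ≡ 13 (mod 23) since 16·13 = 208 ≡ 1, so λ ≡ 3·13 ≡ 16.
  x = λ² - 13 - 13 = 256 - 26 ≡ 0; y = λ·(13 - 0) - 8 ≡ 16. → (0, 16)
3G: (0, 16) + (13, 8). λ = (8 - 16)/(13 - 0) ≡ 15/13 mod 23. 13⁻¹ ≡ 16 (mod 23), so λ ≡ 10.
  x = λ² - 0 - 13 = 100 - 13 ≡ 18; y = λ·(0 - 18) - 16 ≡ 11. → (18, 11)
4G: (18, 11) + (13, 8). λ = (8 - 11)/(13 - 18) ≡ 20/18 mod 23. 18⁻¹ ≡ 9 (mod 23) since 18·9 = 162 ≡ 1, so λ ≡ 19.
  x = λ² - 18 - 13 = 361 - 31 ≡ 8; y = λ·(18 - 8) - 11 ≡ 18. → (8, 18)
5G: (8, 18) + (13, 8). λ = (8 - 18)/(13 - 8) ≡ 13/5 mod 23. 5⁻¹ ≡ 14 (mod 23) since 5·14 = 70 ≡ 1, so λ ≡ 21.
  x = λ² - 8 - 13 = 441 - 21 ≡ 6; y = λ·(8 - 6) - 18 ≡ 1. → (6, 1)
6G: (6, 1) + (13, 8). λ = (8 - 1)/(13 - 6) ≡ 7/7 mod 23. 7⁻¹ ≡ 10 (mod 23), so λ ≡ 1.
  x = λ² - 6 - 13 = 1 - 19 ≡ 5; y = λ·(6 - 5) - 1 ≡ 0. → (5, 0)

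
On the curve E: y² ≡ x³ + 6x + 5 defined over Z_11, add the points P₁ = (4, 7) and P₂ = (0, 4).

(4, 7) + (0, 4). λ = (4 - 7)/(0 - 4) ≡ 8/7 mod 11. 7⁻¹ ≡ 8 (mod 11) since 7·8 = 56 ≡ 1, so λ ≡ 9.
  x = λ² - 4 - 0 = 81 - 4 ≡ 0; y = λ·(4 - 0) - 7 ≡ 7. → (0, 7)

(0, 7)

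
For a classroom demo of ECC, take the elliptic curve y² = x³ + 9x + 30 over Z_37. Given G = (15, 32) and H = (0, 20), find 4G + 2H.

First 4G:
Repeated addition: build up to 4G.
2G: tangent at (15, 32): λ = (3·15² + 9)/(2·32) ≡ 18/27. 27⁻¹ ≡ 11 (mod 37), so λ ≡ 18·11 ≡ 13.
  x = λ² - 15 - 15 = 169 - 30 ≡ 28; y = λ·(15 - 28) - 32 ≡ 21. → (28, 21)
3G: (28, 21) + (15, 32). λ = (32 - 21)/(15 - 28) ≡ 11/24 mod 37. 24⁻¹ ≡ 17 (mod 37) since 24·17 = 408 ≡ 1, so λ ≡ 2.
  x = λ² - 28 - 15 = 4 - 43 ≡ 35; y = λ·(28 - 35) - 21 ≡ 2. → (35, 2)
4G: (35, 2) + (15, 32). λ = (32 - 2)/(15 - 35) ≡ 30/17 mod 37. 17⁻¹ ≡ 24 (mod 37), so λ ≡ 17.
  x = λ² - 35 - 15 = 289 - 50 ≡ 17; y = λ·(35 - 17) - 2 ≡ 8. → (17, 8)
4G = (17, 8).
Next 2H:
Repeated addition: build up to 2H.
2H: tangent at (0, 20): λ = (3·0² + 9)/(2·20) ≡ 9/3. 3⁻¹ ≡ 25 (mod 37), so λ ≡ 9·25 ≡ 3.
  x = λ² - 0 - 0 = 9 - 0 ≡ 9; y = λ·(0 - 9) - 20 ≡ 27. → (9, 27)
2H = (9, 27).
Finally 4G + 2H:
(17, 8) + (9, 27). λ = (27 - 8)/(9 - 17) ≡ 19/29 mod 37. 29⁻¹ ≡ 23 (mod 37), so λ ≡ 30.
  x = λ² - 17 - 9 = 900 - 26 ≡ 23; y = λ·(17 - 23) - 8 ≡ 34. → (23, 34)

(23, 34)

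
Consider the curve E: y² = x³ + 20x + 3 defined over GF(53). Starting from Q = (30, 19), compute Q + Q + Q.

Repeated addition: build up to 3Q.
2Q: tangent at (30, 19): λ = (3·30² + 20)/(2·19) ≡ 17/38. 38⁻¹ ≡ 7 (mod 53) since 38·7 = 266 ≡ 1, so λ ≡ 17·7 ≡ 13.
  x = λ² - 30 - 30 = 169 - 60 ≡ 3; y = λ·(30 - 3) - 19 ≡ 14. → (3, 14)
3Q: (3, 14) + (30, 19). λ = (19 - 14)/(30 - 3) ≡ 5/27 mod 53. 27⁻¹ ≡ 2 (mod 53) since 27·2 = 54 ≡ 1, so λ ≡ 10.
  x = λ² - 3 - 30 = 100 - 33 ≡ 14; y = λ·(3 - 14) - 14 ≡ 35. → (14, 35)

(14, 35)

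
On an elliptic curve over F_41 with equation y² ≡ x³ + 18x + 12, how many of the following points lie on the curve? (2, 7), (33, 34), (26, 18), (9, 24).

(2, 7): 7² ≡ 8, rhs ≡ 15 → off.
(33, 34): 34² ≡ 8, rhs ≡ 12 → off.
(26, 18): 18² ≡ 37, rhs ≡ 16 → off.
(9, 24): 24² ≡ 2, rhs ≡ 1 → off.

0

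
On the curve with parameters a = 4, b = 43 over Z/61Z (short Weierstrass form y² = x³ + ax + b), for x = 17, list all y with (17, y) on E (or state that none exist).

x³ + 4x + 43 = 5024 ≡ 22 (mod 61).
Square roots of 22 mod 61: 12 and 49 (since 12² = 144 ≡ 22).

12, 49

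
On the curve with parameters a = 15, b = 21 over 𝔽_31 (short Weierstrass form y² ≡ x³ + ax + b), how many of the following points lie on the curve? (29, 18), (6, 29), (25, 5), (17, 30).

(29, 18): 18² ≡ 14, rhs ≡ 14 → on.
(6, 29): 29² ≡ 4, rhs ≡ 17 → off.
(25, 5): 5² ≡ 25, rhs ≡ 25 → on.
(17, 30): 30² ≡ 1, rhs ≡ 12 → off.

2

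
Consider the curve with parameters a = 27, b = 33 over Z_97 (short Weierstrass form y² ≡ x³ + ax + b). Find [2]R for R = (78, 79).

tangent at (78, 79): λ = (3·78² + 27)/(2·79) ≡ 43/61. 61⁻¹ ≡ 35 (mod 97), so λ ≡ 43·35 ≡ 50.
  x = λ² - 78 - 78 = 2500 - 156 ≡ 16; y = λ·(78 - 16) - 79 ≡ 14. → (16, 14)

(16, 14)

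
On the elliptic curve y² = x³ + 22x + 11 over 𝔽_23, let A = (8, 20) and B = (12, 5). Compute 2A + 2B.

(17, 10)

First 2A:
Repeated addition: build up to 2A.
2A: tangent at (8, 20): λ = (3·8² + 22)/(2·20) ≡ 7/17. 17⁻¹ ≡ 19 (mod 23), so λ ≡ 7·19 ≡ 18.
  x = λ² - 8 - 8 = 324 - 16 ≡ 9; y = λ·(8 - 9) - 20 ≡ 8. → (9, 8)
2A = (9, 8).
Next 2B:
Repeated addition: build up to 2B.
2B: tangent at (12, 5): λ = (3·12² + 22)/(2·5) ≡ 17/10. 10⁻¹ ≡ 7 (mod 23) since 10·7 = 70 ≡ 1, so λ ≡ 17·7 ≡ 4.
  x = λ² - 12 - 12 = 16 - 24 ≡ 15; y = λ·(12 - 15) - 5 ≡ 6. → (15, 6)
2B = (15, 6).
Finally 2A + 2B:
(9, 8) + (15, 6). λ = (6 - 8)/(15 - 9) ≡ 21/6 mod 23. 6⁻¹ ≡ 4 (mod 23), so λ ≡ 15.
  x = λ² - 9 - 15 = 225 - 24 ≡ 17; y = λ·(9 - 17) - 8 ≡ 10. → (17, 10)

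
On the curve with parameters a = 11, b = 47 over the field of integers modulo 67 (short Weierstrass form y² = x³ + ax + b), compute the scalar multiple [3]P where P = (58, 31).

Repeated addition: build up to 3P.
2P: tangent at (58, 31): λ = (3·58² + 11)/(2·31) ≡ 53/62. 62⁻¹ ≡ 40 (mod 67), so λ ≡ 53·40 ≡ 43.
  x = λ² - 58 - 58 = 1849 - 116 ≡ 58; y = λ·(58 - 58) - 31 ≡ 36. → (58, 36)
3P: (58, 36) + (58, 31): same x and y₁ ≡ -y₂, so the sum is O.

O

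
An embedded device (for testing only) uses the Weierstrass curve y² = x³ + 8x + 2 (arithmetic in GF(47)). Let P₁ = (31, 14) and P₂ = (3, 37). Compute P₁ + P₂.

(31, 33)

(31, 14) + (3, 37). λ = (37 - 14)/(3 - 31) ≡ 23/19 mod 47. 19⁻¹ ≡ 5 (mod 47), so λ ≡ 21.
  x = λ² - 31 - 3 = 441 - 34 ≡ 31; y = λ·(31 - 31) - 14 ≡ 33. → (31, 33)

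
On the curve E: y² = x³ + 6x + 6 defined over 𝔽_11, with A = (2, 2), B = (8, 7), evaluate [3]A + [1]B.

First 3A:
Repeated addition: build up to 3A.
2A: tangent at (2, 2): λ = (3·2² + 6)/(2·2) ≡ 7/4. 4⁻¹ ≡ 3 (mod 11), so λ ≡ 7·3 ≡ 10.
  x = λ² - 2 - 2 = 100 - 4 ≡ 8; y = λ·(2 - 8) - 2 ≡ 4. → (8, 4)
3A: (8, 4) + (2, 2). λ = (2 - 4)/(2 - 8) ≡ 9/5 mod 11. 5⁻¹ ≡ 9 (mod 11), so λ ≡ 4.
  x = λ² - 8 - 2 = 16 - 10 ≡ 6; y = λ·(8 - 6) - 4 ≡ 4. → (6, 4)
3A = (6, 4).
Finally 3A + B:
(6, 4) + (8, 7). λ = (7 - 4)/(8 - 6) ≡ 3/2 mod 11. 2⁻¹ ≡ 6 (mod 11), so λ ≡ 7.
  x = λ² - 6 - 8 = 49 - 14 ≡ 2; y = λ·(6 - 2) - 4 ≡ 2. → (2, 2)

(2, 2)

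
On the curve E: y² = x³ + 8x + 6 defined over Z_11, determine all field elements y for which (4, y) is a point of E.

5, 6

x³ + 8x + 6 = 102 ≡ 3 (mod 11).
Square roots of 3 mod 11: 5 and 6 (since 5² = 25 ≡ 3).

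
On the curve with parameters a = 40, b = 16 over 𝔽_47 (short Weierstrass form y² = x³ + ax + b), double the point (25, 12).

tangent at (25, 12): λ = (3·25² + 40)/(2·12) ≡ 35/24. 24⁻¹ ≡ 2 (mod 47), so λ ≡ 35·2 ≡ 23.
  x = λ² - 25 - 25 = 529 - 50 ≡ 9; y = λ·(25 - 9) - 12 ≡ 27. → (9, 27)

(9, 27)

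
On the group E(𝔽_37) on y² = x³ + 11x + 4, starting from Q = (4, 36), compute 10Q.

(0, 2)

Double-and-add on 10 = (1010)₂. Start with Q = (4, 36) for the leading 1-bit.
double: tangent at (4, 36): λ = (3·4² + 11)/(2·36) ≡ 22/35. 35⁻¹ ≡ 18 (mod 37) since 35·18 = 630 ≡ 1, so λ ≡ 22·18 ≡ 26.
  x = λ² - 4 - 4 = 676 - 8 ≡ 2; y = λ·(4 - 2) - 36 ≡ 16. → (2, 16)
double: tangent at (2, 16): λ = (3·2² + 11)/(2·16) ≡ 23/32. 32⁻¹ ≡ 22 (mod 37), so λ ≡ 23·22 ≡ 25.
  x = λ² - 2 - 2 = 625 - 4 ≡ 29; y = λ·(2 - 29) - 16 ≡ 12. → (29, 12)
add Q: (29, 12) + (4, 36). λ = (36 - 12)/(4 - 29) ≡ 24/12 mod 37. 12⁻¹ ≡ 34 (mod 37) since 12·34 = 408 ≡ 1, so λ ≡ 2.
  x = λ² - 29 - 4 = 4 - 33 ≡ 8; y = λ·(29 - 8) - 12 ≡ 30. → (8, 30)
double: tangent at (8, 30): λ = (3·8² + 11)/(2·30) ≡ 18/23. 23⁻¹ ≡ 29 (mod 37), so λ ≡ 18·29 ≡ 4.
  x = λ² - 8 - 8 = 16 - 16 ≡ 0; y = λ·(8 - 0) - 30 ≡ 2. → (0, 2)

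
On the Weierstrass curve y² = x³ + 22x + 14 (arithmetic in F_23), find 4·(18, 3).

Write G = (18, 3).
Repeated addition: build up to 4G.
2G: tangent at (18, 3): λ = (3·18² + 22)/(2·3) ≡ 5/6. 6⁻¹ ≡ 4 (mod 23) since 6·4 = 24 ≡ 1, so λ ≡ 5·4 ≡ 20.
  x = λ² - 18 - 18 = 400 - 36 ≡ 19; y = λ·(18 - 19) - 3 ≡ 0. → (19, 0)
3G: (19, 0) + (18, 3). λ = (3 - 0)/(18 - 19) ≡ 3/22 mod 23. 22⁻¹ ≡ 22 (mod 23) since 22·22 = 484 ≡ 1, so λ ≡ 20.
  x = λ² - 19 - 18 = 400 - 37 ≡ 18; y = λ·(19 - 18) - 0 ≡ 20. → (18, 20)
4G: (18, 20) + (18, 3): same x and y₁ ≡ -y₂, so the sum is ∞.

O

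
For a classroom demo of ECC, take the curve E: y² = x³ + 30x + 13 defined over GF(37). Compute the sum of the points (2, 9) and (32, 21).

(2, 9) + (32, 21). λ = (21 - 9)/(32 - 2) ≡ 12/30 mod 37. 30⁻¹ ≡ 21 (mod 37), so λ ≡ 30.
  x = λ² - 2 - 32 = 900 - 34 ≡ 15; y = λ·(2 - 15) - 9 ≡ 8. → (15, 8)

(15, 8)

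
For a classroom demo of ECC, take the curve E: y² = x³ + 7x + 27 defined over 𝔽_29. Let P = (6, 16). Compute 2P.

(1, 21)

tangent at (6, 16): λ = (3·6² + 7)/(2·16) ≡ 28/3. 3⁻¹ ≡ 10 (mod 29), so λ ≡ 28·10 ≡ 19.
  x = λ² - 6 - 6 = 361 - 12 ≡ 1; y = λ·(6 - 1) - 16 ≡ 21. → (1, 21)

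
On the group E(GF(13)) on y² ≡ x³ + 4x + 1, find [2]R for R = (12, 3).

tangent at (12, 3): λ = (3·12² + 4)/(2·3) ≡ 7/6. 6⁻¹ ≡ 11 (mod 13) since 6·11 = 66 ≡ 1, so λ ≡ 7·11 ≡ 12.
  x = λ² - 12 - 12 = 144 - 24 ≡ 3; y = λ·(12 - 3) - 3 ≡ 1. → (3, 1)

(3, 1)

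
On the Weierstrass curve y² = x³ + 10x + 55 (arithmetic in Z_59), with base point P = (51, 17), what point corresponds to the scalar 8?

(54, 23)

Repeated addition: build up to 8P.
2P: tangent at (51, 17): λ = (3·51² + 10)/(2·17) ≡ 25/34. 34⁻¹ ≡ 33 (mod 59), so λ ≡ 25·33 ≡ 58.
  x = λ² - 51 - 51 = 3364 - 102 ≡ 17; y = λ·(51 - 17) - 17 ≡ 8. → (17, 8)
3P: (17, 8) + (51, 17). λ = (17 - 8)/(51 - 17) ≡ 9/34 mod 59. 34⁻¹ ≡ 33 (mod 59) since 34·33 = 1122 ≡ 1, so λ ≡ 2.
  x = λ² - 17 - 51 = 4 - 68 ≡ 54; y = λ·(17 - 54) - 8 ≡ 36. → (54, 36)
4P: (54, 36) + (51, 17). λ = (17 - 36)/(51 - 54) ≡ 40/56 mod 59. 56⁻¹ ≡ 39 (mod 59) since 56·39 = 2184 ≡ 1, so λ ≡ 26.
  x = λ² - 54 - 51 = 676 - 105 ≡ 40; y = λ·(54 - 40) - 36 ≡ 33. → (40, 33)
5P: (40, 33) + (51, 17). λ = (17 - 33)/(51 - 40) ≡ 43/11 mod 59. 11⁻¹ ≡ 43 (mod 59), so λ ≡ 20.
  x = λ² - 40 - 51 = 400 - 91 ≡ 14; y = λ·(40 - 14) - 33 ≡ 15. → (14, 15)
6P: (14, 15) + (51, 17). λ = (17 - 15)/(51 - 14) ≡ 2/37 mod 59. 37⁻¹ ≡ 8 (mod 59), so λ ≡ 16.
  x = λ² - 14 - 51 = 256 - 65 ≡ 14; y = λ·(14 - 14) - 15 ≡ 44. → (14, 44)
7P: (14, 44) + (51, 17). λ = (17 - 44)/(51 - 14) ≡ 32/37 mod 59. 37⁻¹ ≡ 8 (mod 59), so λ ≡ 20.
  x = λ² - 14 - 51 = 400 - 65 ≡ 40; y = λ·(14 - 40) - 44 ≡ 26. → (40, 26)
8P: (40, 26) + (51, 17). λ = (17 - 26)/(51 - 40) ≡ 50/11 mod 59. 11⁻¹ ≡ 43 (mod 59) since 11·43 = 473 ≡ 1, so λ ≡ 26.
  x = λ² - 40 - 51 = 676 - 91 ≡ 54; y = λ·(40 - 54) - 26 ≡ 23. → (54, 23)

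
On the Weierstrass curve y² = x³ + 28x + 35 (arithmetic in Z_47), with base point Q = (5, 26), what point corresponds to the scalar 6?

Repeated addition: build up to 6Q.
2Q: tangent at (5, 26): λ = (3·5² + 28)/(2·26) ≡ 9/5. 5⁻¹ ≡ 19 (mod 47), so λ ≡ 9·19 ≡ 30.
  x = λ² - 5 - 5 = 900 - 10 ≡ 44; y = λ·(5 - 44) - 26 ≡ 26. → (44, 26)
3Q: (44, 26) + (5, 26). λ = (26 - 26)/(5 - 44) ≡ 0/8 mod 47. 8⁻¹ ≡ 6 (mod 47), so λ ≡ 0.
  x = λ² - 44 - 5 = 0 - 49 ≡ 45; y = λ·(44 - 45) - 26 ≡ 21. → (45, 21)
4Q: (45, 21) + (5, 26). λ = (26 - 21)/(5 - 45) ≡ 5/7 mod 47. 7⁻¹ ≡ 27 (mod 47) since 7·27 = 189 ≡ 1, so λ ≡ 41.
  x = λ² - 45 - 5 = 1681 - 50 ≡ 33; y = λ·(45 - 33) - 21 ≡ 1. → (33, 1)
5Q: (33, 1) + (5, 26). λ = (26 - 1)/(5 - 33) ≡ 25/19 mod 47. 19⁻¹ ≡ 5 (mod 47), so λ ≡ 31.
  x = λ² - 33 - 5 = 961 - 38 ≡ 30; y = λ·(33 - 30) - 1 ≡ 45. → (30, 45)
6Q: (30, 45) + (5, 26). λ = (26 - 45)/(5 - 30) ≡ 28/22 mod 47. 22⁻¹ ≡ 15 (mod 47) since 22·15 = 330 ≡ 1, so λ ≡ 44.
  x = λ² - 30 - 5 = 1936 - 35 ≡ 21; y = λ·(30 - 21) - 45 ≡ 22. → (21, 22)

(21, 22)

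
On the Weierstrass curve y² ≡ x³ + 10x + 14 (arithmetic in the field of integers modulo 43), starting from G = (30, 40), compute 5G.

Double-and-add on 5 = (101)₂. Start with G = (30, 40) for the leading 1-bit.
double: tangent at (30, 40): λ = (3·30² + 10)/(2·40) ≡ 1/37. 37⁻¹ ≡ 7 (mod 43) since 37·7 = 259 ≡ 1, so λ ≡ 1·7 ≡ 7.
  x = λ² - 30 - 30 = 49 - 60 ≡ 32; y = λ·(30 - 32) - 40 ≡ 32. → (32, 32)
double: tangent at (32, 32): λ = (3·32² + 10)/(2·32) ≡ 29/21. 21⁻¹ ≡ 41 (mod 43), so λ ≡ 29·41 ≡ 28.
  x = λ² - 32 - 32 = 784 - 64 ≡ 32; y = λ·(32 - 32) - 32 ≡ 11. → (32, 11)
add G: (32, 11) + (30, 40). λ = (40 - 11)/(30 - 32) ≡ 29/41 mod 43. 41⁻¹ ≡ 21 (mod 43) since 41·21 = 861 ≡ 1, so λ ≡ 7.
  x = λ² - 32 - 30 = 49 - 62 ≡ 30; y = λ·(32 - 30) - 11 ≡ 3. → (30, 3)

(30, 3)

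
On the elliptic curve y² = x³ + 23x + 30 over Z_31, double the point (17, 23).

(11, 23)

tangent at (17, 23): λ = (3·17² + 23)/(2·23) ≡ 22/15. 15⁻¹ ≡ 29 (mod 31), so λ ≡ 22·29 ≡ 18.
  x = λ² - 17 - 17 = 324 - 34 ≡ 11; y = λ·(17 - 11) - 23 ≡ 23. → (11, 23)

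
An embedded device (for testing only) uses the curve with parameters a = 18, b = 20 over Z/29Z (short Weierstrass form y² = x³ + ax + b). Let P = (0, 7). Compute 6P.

Double-and-add on 6 = (110)₂. Start with P = (0, 7) for the leading 1-bit.
double: tangent at (0, 7): λ = (3·0² + 18)/(2·7) ≡ 18/14. 14⁻¹ ≡ 27 (mod 29), so λ ≡ 18·27 ≡ 22.
  x = λ² - 0 - 0 = 484 - 0 ≡ 20; y = λ·(0 - 20) - 7 ≡ 17. → (20, 17)
add P: (20, 17) + (0, 7). λ = (7 - 17)/(0 - 20) ≡ 19/9 mod 29. 9⁻¹ ≡ 13 (mod 29) since 9·13 = 117 ≡ 1, so λ ≡ 15.
  x = λ² - 20 - 0 = 225 - 20 ≡ 2; y = λ·(20 - 2) - 17 ≡ 21. → (2, 21)
double: tangent at (2, 21): λ = (3·2² + 18)/(2·21) ≡ 1/13. 13⁻¹ ≡ 9 (mod 29), so λ ≡ 1·9 ≡ 9.
  x = λ² - 2 - 2 = 81 - 4 ≡ 19; y = λ·(2 - 19) - 21 ≡ 0. → (19, 0)

(19, 0)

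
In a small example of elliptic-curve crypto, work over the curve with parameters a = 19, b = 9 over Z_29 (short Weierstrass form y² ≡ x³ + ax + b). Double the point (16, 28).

(1, 0)

tangent at (16, 28): λ = (3·16² + 19)/(2·28) ≡ 4/27. 27⁻¹ ≡ 14 (mod 29) since 27·14 = 378 ≡ 1, so λ ≡ 4·14 ≡ 27.
  x = λ² - 16 - 16 = 729 - 32 ≡ 1; y = λ·(16 - 1) - 28 ≡ 0. → (1, 0)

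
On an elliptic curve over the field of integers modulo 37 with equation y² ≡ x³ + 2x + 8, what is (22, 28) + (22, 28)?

tangent at (22, 28): λ = (3·22² + 2)/(2·28) ≡ 11/19. 19⁻¹ ≡ 2 (mod 37) since 19·2 = 38 ≡ 1, so λ ≡ 11·2 ≡ 22.
  x = λ² - 22 - 22 = 484 - 44 ≡ 33; y = λ·(22 - 33) - 28 ≡ 26. → (33, 26)

(33, 26)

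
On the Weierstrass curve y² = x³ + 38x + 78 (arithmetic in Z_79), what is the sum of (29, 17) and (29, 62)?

The two points share x = 29 and their y-coordinates satisfy 17 + 62 ≡ 0 (mod 79), so they are inverses. Their sum is O.

O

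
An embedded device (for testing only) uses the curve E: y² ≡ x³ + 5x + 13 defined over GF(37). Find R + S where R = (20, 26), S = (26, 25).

(27, 6)

(20, 26) + (26, 25). λ = (25 - 26)/(26 - 20) ≡ 36/6 mod 37. 6⁻¹ ≡ 31 (mod 37), so λ ≡ 6.
  x = λ² - 20 - 26 = 36 - 46 ≡ 27; y = λ·(20 - 27) - 26 ≡ 6. → (27, 6)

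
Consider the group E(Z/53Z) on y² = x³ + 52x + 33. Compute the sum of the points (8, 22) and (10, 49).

(8, 22) + (10, 49). λ = (49 - 22)/(10 - 8) ≡ 27/2 mod 53. 2⁻¹ ≡ 27 (mod 53), so λ ≡ 40.
  x = λ² - 8 - 10 = 1600 - 18 ≡ 45; y = λ·(8 - 45) - 22 ≡ 35. → (45, 35)

(45, 35)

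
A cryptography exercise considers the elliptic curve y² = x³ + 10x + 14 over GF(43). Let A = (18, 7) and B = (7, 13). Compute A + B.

(18, 7) + (7, 13). λ = (13 - 7)/(7 - 18) ≡ 6/32 mod 43. 32⁻¹ ≡ 39 (mod 43), so λ ≡ 19.
  x = λ² - 18 - 7 = 361 - 25 ≡ 35; y = λ·(18 - 35) - 7 ≡ 14. → (35, 14)

(35, 14)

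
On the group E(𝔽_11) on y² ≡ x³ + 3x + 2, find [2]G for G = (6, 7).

tangent at (6, 7): λ = (3·6² + 3)/(2·7) ≡ 1/3. 3⁻¹ ≡ 4 (mod 11), so λ ≡ 1·4 ≡ 4.
  x = λ² - 6 - 6 = 16 - 12 ≡ 4; y = λ·(6 - 4) - 7 ≡ 1. → (4, 1)

(4, 1)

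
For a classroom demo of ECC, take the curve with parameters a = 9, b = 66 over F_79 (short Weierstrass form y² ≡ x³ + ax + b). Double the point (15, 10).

(21, 6)

tangent at (15, 10): λ = (3·15² + 9)/(2·10) ≡ 52/20. 20⁻¹ ≡ 4 (mod 79) since 20·4 = 80 ≡ 1, so λ ≡ 52·4 ≡ 50.
  x = λ² - 15 - 15 = 2500 - 30 ≡ 21; y = λ·(15 - 21) - 10 ≡ 6. → (21, 6)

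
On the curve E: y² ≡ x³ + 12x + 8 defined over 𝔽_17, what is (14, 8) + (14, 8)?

(14, 9)

tangent at (14, 8): λ = (3·14² + 12)/(2·8) ≡ 5/16. 16⁻¹ ≡ 16 (mod 17), so λ ≡ 5·16 ≡ 12.
  x = λ² - 14 - 14 = 144 - 28 ≡ 14; y = λ·(14 - 14) - 8 ≡ 9. → (14, 9)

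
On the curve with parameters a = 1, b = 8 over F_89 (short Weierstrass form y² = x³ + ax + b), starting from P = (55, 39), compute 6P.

(40, 71)

Double-and-add on 6 = (110)₂. Start with P = (55, 39) for the leading 1-bit.
double: tangent at (55, 39): λ = (3·55² + 1)/(2·39) ≡ 87/78. 78⁻¹ ≡ 8 (mod 89) since 78·8 = 624 ≡ 1, so λ ≡ 87·8 ≡ 73.
  x = λ² - 55 - 55 = 5329 - 110 ≡ 57; y = λ·(55 - 57) - 39 ≡ 82. → (57, 82)
add P: (57, 82) + (55, 39). λ = (39 - 82)/(55 - 57) ≡ 46/87 mod 89. 87⁻¹ ≡ 44 (mod 89), so λ ≡ 66.
  x = λ² - 57 - 55 = 4356 - 112 ≡ 61; y = λ·(57 - 61) - 82 ≡ 10. → (61, 10)
double: tangent at (61, 10): λ = (3·61² + 1)/(2·10) ≡ 39/20. 20⁻¹ ≡ 49 (mod 89) since 20·49 = 980 ≡ 1, so λ ≡ 39·49 ≡ 42.
  x = λ² - 61 - 61 = 1764 - 122 ≡ 40; y = λ·(61 - 40) - 10 ≡ 71. → (40, 71)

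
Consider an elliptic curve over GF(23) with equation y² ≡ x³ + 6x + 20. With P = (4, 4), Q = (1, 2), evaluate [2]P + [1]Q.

First 2P:
Repeated addition: build up to 2P.
2P: tangent at (4, 4): λ = (3·4² + 6)/(2·4) ≡ 8/8. 8⁻¹ ≡ 3 (mod 23), so λ ≡ 8·3 ≡ 1.
  x = λ² - 4 - 4 = 1 - 8 ≡ 16; y = λ·(4 - 16) - 4 ≡ 7. → (16, 7)
2P = (16, 7).
Finally 2P + Q:
(16, 7) + (1, 2). λ = (2 - 7)/(1 - 16) ≡ 18/8 mod 23. 8⁻¹ ≡ 3 (mod 23), so λ ≡ 8.
  x = λ² - 16 - 1 = 64 - 17 ≡ 1; y = λ·(16 - 1) - 7 ≡ 21. → (1, 21)

(1, 21)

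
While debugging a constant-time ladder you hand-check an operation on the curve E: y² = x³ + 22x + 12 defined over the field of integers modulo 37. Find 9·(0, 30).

(32, 6)

Write P = (0, 30).
Repeated addition: build up to 9P.
2P: tangent at (0, 30): λ = (3·0² + 22)/(2·30) ≡ 22/23. 23⁻¹ ≡ 29 (mod 37), so λ ≡ 22·29 ≡ 9.
  x = λ² - 0 - 0 = 81 - 0 ≡ 7; y = λ·(0 - 7) - 30 ≡ 18. → (7, 18)
3P: (7, 18) + (0, 30). λ = (30 - 18)/(0 - 7) ≡ 12/30 mod 37. 30⁻¹ ≡ 21 (mod 37) since 30·21 = 630 ≡ 1, so λ ≡ 30.
  x = λ² - 7 - 0 = 900 - 7 ≡ 5; y = λ·(7 - 5) - 18 ≡ 5. → (5, 5)
4P: (5, 5) + (0, 30). λ = (30 - 5)/(0 - 5) ≡ 25/32 mod 37. 32⁻¹ ≡ 22 (mod 37) since 32·22 = 704 ≡ 1, so λ ≡ 32.
  x = λ² - 5 - 0 = 1024 - 5 ≡ 20; y = λ·(5 - 20) - 5 ≡ 33. → (20, 33)
5P: (20, 33) + (0, 30). λ = (30 - 33)/(0 - 20) ≡ 34/17 mod 37. 17⁻¹ ≡ 24 (mod 37), so λ ≡ 2.
  x = λ² - 20 - 0 = 4 - 20 ≡ 21; y = λ·(20 - 21) - 33 ≡ 2. → (21, 2)
6P: (21, 2) + (0, 30). λ = (30 - 2)/(0 - 21) ≡ 28/16 mod 37. 16⁻¹ ≡ 7 (mod 37), so λ ≡ 11.
  x = λ² - 21 - 0 = 121 - 21 ≡ 26; y = λ·(21 - 26) - 2 ≡ 17. → (26, 17)
7P: (26, 17) + (0, 30). λ = (30 - 17)/(0 - 26) ≡ 13/11 mod 37. 11⁻¹ ≡ 27 (mod 37) since 11·27 = 297 ≡ 1, so λ ≡ 18.
  x = λ² - 26 - 0 = 324 - 26 ≡ 2; y = λ·(26 - 2) - 17 ≡ 8. → (2, 8)
8P: (2, 8) + (0, 30). λ = (30 - 8)/(0 - 2) ≡ 22/35 mod 37. 35⁻¹ ≡ 18 (mod 37), so λ ≡ 26.
  x = λ² - 2 - 0 = 676 - 2 ≡ 8; y = λ·(2 - 8) - 8 ≡ 21. → (8, 21)
9P: (8, 21) + (0, 30). λ = (30 - 21)/(0 - 8) ≡ 9/29 mod 37. 29⁻¹ ≡ 23 (mod 37), so λ ≡ 22.
  x = λ² - 8 - 0 = 484 - 8 ≡ 32; y = λ·(8 - 32) - 21 ≡ 6. → (32, 6)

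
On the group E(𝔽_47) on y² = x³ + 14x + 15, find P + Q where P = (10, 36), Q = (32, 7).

(8, 34)

(10, 36) + (32, 7). λ = (7 - 36)/(32 - 10) ≡ 18/22 mod 47. 22⁻¹ ≡ 15 (mod 47) since 22·15 = 330 ≡ 1, so λ ≡ 35.
  x = λ² - 10 - 32 = 1225 - 42 ≡ 8; y = λ·(10 - 8) - 36 ≡ 34. → (8, 34)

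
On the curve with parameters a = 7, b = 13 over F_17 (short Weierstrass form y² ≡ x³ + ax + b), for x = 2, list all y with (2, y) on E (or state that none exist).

x³ + 7x + 13 = 35 ≡ 1 (mod 17).
Square roots of 1 mod 17: 1 and 16 (since 1² = 1 ≡ 1).

1, 16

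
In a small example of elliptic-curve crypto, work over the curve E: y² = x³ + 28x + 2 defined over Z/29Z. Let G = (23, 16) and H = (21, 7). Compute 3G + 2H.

(10, 8)

First 3G:
Repeated addition: build up to 3G.
2G: tangent at (23, 16): λ = (3·23² + 28)/(2·16) ≡ 20/3. 3⁻¹ ≡ 10 (mod 29) since 3·10 = 30 ≡ 1, so λ ≡ 20·10 ≡ 26.
  x = λ² - 23 - 23 = 676 - 46 ≡ 21; y = λ·(23 - 21) - 16 ≡ 7. → (21, 7)
3G: (21, 7) + (23, 16). λ = (16 - 7)/(23 - 21) ≡ 9/2 mod 29. 2⁻¹ ≡ 15 (mod 29), so λ ≡ 19.
  x = λ² - 21 - 23 = 361 - 44 ≡ 27; y = λ·(21 - 27) - 7 ≡ 24. → (27, 24)
3G = (27, 24).
Next 2H:
Repeated addition: build up to 2H.
2H: tangent at (21, 7): λ = (3·21² + 28)/(2·7) ≡ 17/14. 14⁻¹ ≡ 27 (mod 29), so λ ≡ 17·27 ≡ 24.
  x = λ² - 21 - 21 = 576 - 42 ≡ 12; y = λ·(21 - 12) - 7 ≡ 6. → (12, 6)
2H = (12, 6).
Finally 3G + 2H:
(27, 24) + (12, 6). λ = (6 - 24)/(12 - 27) ≡ 11/14 mod 29. 14⁻¹ ≡ 27 (mod 29) since 14·27 = 378 ≡ 1, so λ ≡ 7.
  x = λ² - 27 - 12 = 49 - 39 ≡ 10; y = λ·(27 - 10) - 24 ≡ 8. → (10, 8)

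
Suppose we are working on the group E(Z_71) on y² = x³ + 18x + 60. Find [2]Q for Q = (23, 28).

(43, 53)

tangent at (23, 28): λ = (3·23² + 18)/(2·28) ≡ 43/56. 56⁻¹ ≡ 52 (mod 71) since 56·52 = 2912 ≡ 1, so λ ≡ 43·52 ≡ 35.
  x = λ² - 23 - 23 = 1225 - 46 ≡ 43; y = λ·(23 - 43) - 28 ≡ 53. → (43, 53)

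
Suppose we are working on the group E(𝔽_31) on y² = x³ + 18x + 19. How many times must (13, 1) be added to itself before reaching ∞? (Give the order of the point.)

8

2P: tangent at (13, 1): λ = (3·13² + 18)/(2·1) ≡ 29/2. 2⁻¹ ≡ 16 (mod 31) since 2·16 = 32 ≡ 1, so λ ≡ 29·16 ≡ 30.
  x = λ² - 13 - 13 = 900 - 26 ≡ 6; y = λ·(13 - 6) - 1 ≡ 23. → (6, 23)
3P: (6, 23) + (13, 1). λ = (1 - 23)/(13 - 6) ≡ 9/7 mod 31. 7⁻¹ ≡ 9 (mod 31) since 7·9 = 63 ≡ 1, so λ ≡ 19.
  x = λ² - 6 - 13 = 361 - 19 ≡ 1; y = λ·(6 - 1) - 23 ≡ 10. → (1, 10)
4P: (1, 10) + (13, 1). λ = (1 - 10)/(13 - 1) ≡ 22/12 mod 31. 12⁻¹ ≡ 13 (mod 31), so λ ≡ 7.
  x = λ² - 1 - 13 = 49 - 14 ≡ 4; y = λ·(1 - 4) - 10 ≡ 0. → (4, 0)
5P: (4, 0) + (13, 1). λ = (1 - 0)/(13 - 4) ≡ 1/9 mod 31. 9⁻¹ ≡ 7 (mod 31), so λ ≡ 7.
  x = λ² - 4 - 13 = 49 - 17 ≡ 1; y = λ·(4 - 1) - 0 ≡ 21. → (1, 21)
6P: (1, 21) + (13, 1). λ = (1 - 21)/(13 - 1) ≡ 11/12 mod 31. 12⁻¹ ≡ 13 (mod 31), so λ ≡ 19.
  x = λ² - 1 - 13 = 361 - 14 ≡ 6; y = λ·(1 - 6) - 21 ≡ 8. → (6, 8)
7P: (6, 8) + (13, 1). λ = (1 - 8)/(13 - 6) ≡ 24/7 mod 31. 7⁻¹ ≡ 9 (mod 31) since 7·9 = 63 ≡ 1, so λ ≡ 30.
  x = λ² - 6 - 13 = 900 - 19 ≡ 13; y = λ·(6 - 13) - 8 ≡ 30. → (13, 30)
8P: (13, 30) + (13, 1): same x and y₁ ≡ -y₂, so the sum is ∞.
8P = ∞, so the order is 8.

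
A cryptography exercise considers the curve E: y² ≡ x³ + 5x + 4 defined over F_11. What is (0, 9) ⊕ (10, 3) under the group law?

(0, 9) + (10, 3). λ = (3 - 9)/(10 - 0) ≡ 5/10 mod 11. 10⁻¹ ≡ 10 (mod 11), so λ ≡ 6.
  x = λ² - 0 - 10 = 36 - 10 ≡ 4; y = λ·(0 - 4) - 9 ≡ 0. → (4, 0)

(4, 0)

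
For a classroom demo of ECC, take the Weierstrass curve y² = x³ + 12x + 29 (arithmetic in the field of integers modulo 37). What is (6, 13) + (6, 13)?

(22, 27)

tangent at (6, 13): λ = (3·6² + 12)/(2·13) ≡ 9/26. 26⁻¹ ≡ 10 (mod 37), so λ ≡ 9·10 ≡ 16.
  x = λ² - 6 - 6 = 256 - 12 ≡ 22; y = λ·(6 - 22) - 13 ≡ 27. → (22, 27)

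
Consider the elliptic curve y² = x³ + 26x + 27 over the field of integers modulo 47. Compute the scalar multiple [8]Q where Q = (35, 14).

Double-and-add on 8 = (1000)₂. Start with Q = (35, 14) for the leading 1-bit.
double: tangent at (35, 14): λ = (3·35² + 26)/(2·14) ≡ 35/28. 28⁻¹ ≡ 42 (mod 47), so λ ≡ 35·42 ≡ 13.
  x = λ² - 35 - 35 = 169 - 70 ≡ 5; y = λ·(35 - 5) - 14 ≡ 0. → (5, 0)
double: (5, 0) + (5, 0): same x and y₁ ≡ -y₂, so the sum is ∞.
double: ∞ + ∞ = ∞ (identity).

O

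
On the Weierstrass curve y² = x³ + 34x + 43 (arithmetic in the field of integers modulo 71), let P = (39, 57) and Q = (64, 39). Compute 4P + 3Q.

First 4P:
Repeated addition: build up to 4P.
2P: tangent at (39, 57): λ = (3·39² + 34)/(2·57) ≡ 53/43. 43⁻¹ ≡ 38 (mod 71) since 43·38 = 1634 ≡ 1, so λ ≡ 53·38 ≡ 26.
  x = λ² - 39 - 39 = 676 - 78 ≡ 30; y = λ·(39 - 30) - 57 ≡ 35. → (30, 35)
3P: (30, 35) + (39, 57). λ = (57 - 35)/(39 - 30) ≡ 22/9 mod 71. 9⁻¹ ≡ 8 (mod 71), so λ ≡ 34.
  x = λ² - 30 - 39 = 1156 - 69 ≡ 22; y = λ·(30 - 22) - 35 ≡ 24. → (22, 24)
4P: (22, 24) + (39, 57). λ = (57 - 24)/(39 - 22) ≡ 33/17 mod 71. 17⁻¹ ≡ 46 (mod 71), so λ ≡ 27.
  x = λ² - 22 - 39 = 729 - 61 ≡ 29; y = λ·(22 - 29) - 24 ≡ 0. → (29, 0)
4P = (29, 0).
Next 3Q:
Repeated addition: build up to 3Q.
2Q: tangent at (64, 39): λ = (3·64² + 34)/(2·39) ≡ 39/7. 7⁻¹ ≡ 61 (mod 71), so λ ≡ 39·61 ≡ 36.
  x = λ² - 64 - 64 = 1296 - 128 ≡ 32; y = λ·(64 - 32) - 39 ≡ 48. → (32, 48)
3Q: (32, 48) + (64, 39). λ = (39 - 48)/(64 - 32) ≡ 62/32 mod 71. 32⁻¹ ≡ 20 (mod 71) since 32·20 = 640 ≡ 1, so λ ≡ 33.
  x = λ² - 32 - 64 = 1089 - 96 ≡ 70; y = λ·(32 - 70) - 48 ≡ 47. → (70, 47)
3Q = (70, 47).
Finally 4P + 3Q:
(29, 0) + (70, 47). λ = (47 - 0)/(70 - 29) ≡ 47/41 mod 71. 41⁻¹ ≡ 26 (mod 71) since 41·26 = 1066 ≡ 1, so λ ≡ 15.
  x = λ² - 29 - 70 = 225 - 99 ≡ 55; y = λ·(29 - 55) - 0 ≡ 36. → (55, 36)

(55, 36)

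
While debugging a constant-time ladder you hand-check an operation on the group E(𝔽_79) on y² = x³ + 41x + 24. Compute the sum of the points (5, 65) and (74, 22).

(73, 6)

(5, 65) + (74, 22). λ = (22 - 65)/(74 - 5) ≡ 36/69 mod 79. 69⁻¹ ≡ 71 (mod 79) since 69·71 = 4899 ≡ 1, so λ ≡ 28.
  x = λ² - 5 - 74 = 784 - 79 ≡ 73; y = λ·(5 - 73) - 65 ≡ 6. → (73, 6)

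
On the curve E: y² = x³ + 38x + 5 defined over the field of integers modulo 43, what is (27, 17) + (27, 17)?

(25, 38)

tangent at (27, 17): λ = (3·27² + 38)/(2·17) ≡ 32/34. 34⁻¹ ≡ 19 (mod 43), so λ ≡ 32·19 ≡ 6.
  x = λ² - 27 - 27 = 36 - 54 ≡ 25; y = λ·(27 - 25) - 17 ≡ 38. → (25, 38)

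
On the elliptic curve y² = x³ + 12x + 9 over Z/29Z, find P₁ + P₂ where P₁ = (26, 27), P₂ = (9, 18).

(0, 26)

(26, 27) + (9, 18). λ = (18 - 27)/(9 - 26) ≡ 20/12 mod 29. 12⁻¹ ≡ 17 (mod 29), so λ ≡ 21.
  x = λ² - 26 - 9 = 441 - 35 ≡ 0; y = λ·(26 - 0) - 27 ≡ 26. → (0, 26)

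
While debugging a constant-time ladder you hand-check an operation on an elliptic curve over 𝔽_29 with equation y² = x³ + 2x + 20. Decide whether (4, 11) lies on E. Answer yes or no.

y² = 11² ≡ 5; x³ + 2x + 20 = 92 ≡ 5 (mod 29). 5 = 5.

yes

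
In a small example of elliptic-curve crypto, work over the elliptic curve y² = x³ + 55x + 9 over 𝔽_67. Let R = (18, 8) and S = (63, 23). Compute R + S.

(18, 8) + (63, 23). λ = (23 - 8)/(63 - 18) ≡ 15/45 mod 67. 45⁻¹ ≡ 3 (mod 67), so λ ≡ 45.
  x = λ² - 18 - 63 = 2025 - 81 ≡ 1; y = λ·(18 - 1) - 8 ≡ 20. → (1, 20)

(1, 20)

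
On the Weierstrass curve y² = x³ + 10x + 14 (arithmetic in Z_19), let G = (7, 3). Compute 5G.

(11, 7)

Double-and-add on 5 = (101)₂. Start with G = (7, 3) for the leading 1-bit.
double: tangent at (7, 3): λ = (3·7² + 10)/(2·3) ≡ 5/6. 6⁻¹ ≡ 16 (mod 19), so λ ≡ 5·16 ≡ 4.
  x = λ² - 7 - 7 = 16 - 14 ≡ 2; y = λ·(7 - 2) - 3 ≡ 17. → (2, 17)
double: tangent at (2, 17): λ = (3·2² + 10)/(2·17) ≡ 3/15. 15⁻¹ ≡ 14 (mod 19) since 15·14 = 210 ≡ 1, so λ ≡ 3·14 ≡ 4.
  x = λ² - 2 - 2 = 16 - 4 ≡ 12; y = λ·(2 - 12) - 17 ≡ 0. → (12, 0)
add G: (12, 0) + (7, 3). λ = (3 - 0)/(7 - 12) ≡ 3/14 mod 19. 14⁻¹ ≡ 15 (mod 19), so λ ≡ 7.
  x = λ² - 12 - 7 = 49 - 19 ≡ 11; y = λ·(12 - 11) - 0 ≡ 7. → (11, 7)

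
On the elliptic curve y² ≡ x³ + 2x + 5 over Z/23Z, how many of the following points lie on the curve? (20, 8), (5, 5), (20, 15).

(20, 8): 8² ≡ 18, rhs ≡ 18 → on.
(5, 5): 5² ≡ 2, rhs ≡ 2 → on.
(20, 15): 15² ≡ 18, rhs ≡ 18 → on.

3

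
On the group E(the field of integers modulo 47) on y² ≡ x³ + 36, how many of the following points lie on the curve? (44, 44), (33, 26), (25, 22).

(44, 44): 44² ≡ 9, rhs ≡ 9 → on.
(33, 26): 26² ≡ 18, rhs ≡ 18 → on.
(25, 22): 22² ≡ 14, rhs ≡ 10 → off.

2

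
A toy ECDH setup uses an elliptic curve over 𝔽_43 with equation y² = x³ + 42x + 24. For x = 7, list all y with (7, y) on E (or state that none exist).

4, 39

x³ + 42x + 24 = 661 ≡ 16 (mod 43).
Square roots of 16 mod 43: 4 and 39 (since 4² = 16 ≡ 16).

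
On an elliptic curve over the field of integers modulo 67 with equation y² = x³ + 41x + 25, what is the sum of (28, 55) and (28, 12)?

O

The two points share x = 28 and their y-coordinates satisfy 55 + 12 ≡ 0 (mod 67), so they are inverses. Their sum is the point at infinity.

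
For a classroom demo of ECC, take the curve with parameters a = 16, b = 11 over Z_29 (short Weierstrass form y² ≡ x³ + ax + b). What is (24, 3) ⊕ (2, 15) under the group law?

(16, 19)

(24, 3) + (2, 15). λ = (15 - 3)/(2 - 24) ≡ 12/7 mod 29. 7⁻¹ ≡ 25 (mod 29), so λ ≡ 10.
  x = λ² - 24 - 2 = 100 - 26 ≡ 16; y = λ·(24 - 16) - 3 ≡ 19. → (16, 19)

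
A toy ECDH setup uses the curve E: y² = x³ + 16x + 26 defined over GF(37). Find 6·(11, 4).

Write G = (11, 4).
Repeated addition: build up to 6G.
2G: tangent at (11, 4): λ = (3·11² + 16)/(2·4) ≡ 9/8. 8⁻¹ ≡ 14 (mod 37), so λ ≡ 9·14 ≡ 15.
  x = λ² - 11 - 11 = 225 - 22 ≡ 18; y = λ·(11 - 18) - 4 ≡ 2. → (18, 2)
3G: (18, 2) + (11, 4). λ = (4 - 2)/(11 - 18) ≡ 2/30 mod 37. 30⁻¹ ≡ 21 (mod 37), so λ ≡ 5.
  x = λ² - 18 - 11 = 25 - 29 ≡ 33; y = λ·(18 - 33) - 2 ≡ 34. → (33, 34)
4G: (33, 34) + (11, 4). λ = (4 - 34)/(11 - 33) ≡ 7/15 mod 37. 15⁻¹ ≡ 5 (mod 37) since 15·5 = 75 ≡ 1, so λ ≡ 35.
  x = λ² - 33 - 11 = 1225 - 44 ≡ 34; y = λ·(33 - 34) - 34 ≡ 5. → (34, 5)
5G: (34, 5) + (11, 4). λ = (4 - 5)/(11 - 34) ≡ 36/14 mod 37. 14⁻¹ ≡ 8 (mod 37), so λ ≡ 29.
  x = λ² - 34 - 11 = 841 - 45 ≡ 19; y = λ·(34 - 19) - 5 ≡ 23. → (19, 23)
6G: (19, 23) + (11, 4). λ = (4 - 23)/(11 - 19) ≡ 18/29 mod 37. 29⁻¹ ≡ 23 (mod 37), so λ ≡ 7.
  x = λ² - 19 - 11 = 49 - 30 ≡ 19; y = λ·(19 - 19) - 23 ≡ 14. → (19, 14)

(19, 14)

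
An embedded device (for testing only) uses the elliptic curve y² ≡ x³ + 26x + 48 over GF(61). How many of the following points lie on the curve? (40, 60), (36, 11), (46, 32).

(40, 60): 60² ≡ 1, rhs ≡ 1 → on.
(36, 11): 11² ≡ 60, rhs ≡ 60 → on.
(46, 32): 32² ≡ 48, rhs ≡ 4 → off.

2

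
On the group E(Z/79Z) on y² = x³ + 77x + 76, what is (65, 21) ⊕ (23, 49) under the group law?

(9, 47)

(65, 21) + (23, 49). λ = (49 - 21)/(23 - 65) ≡ 28/37 mod 79. 37⁻¹ ≡ 47 (mod 79), so λ ≡ 52.
  x = λ² - 65 - 23 = 2704 - 88 ≡ 9; y = λ·(65 - 9) - 21 ≡ 47. → (9, 47)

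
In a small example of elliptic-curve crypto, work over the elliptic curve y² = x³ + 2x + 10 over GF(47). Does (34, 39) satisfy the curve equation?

no

y² = 39² ≡ 17; x³ + 2x + 10 = 39382 ≡ 43 (mod 47). 17 ≠ 43.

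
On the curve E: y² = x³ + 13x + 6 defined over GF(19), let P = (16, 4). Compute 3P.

Repeated addition: build up to 3P.
2P: tangent at (16, 4): λ = (3·16² + 13)/(2·4) ≡ 2/8. 8⁻¹ ≡ 12 (mod 19) since 8·12 = 96 ≡ 1, so λ ≡ 2·12 ≡ 5.
  x = λ² - 16 - 16 = 25 - 32 ≡ 12; y = λ·(16 - 12) - 4 ≡ 16. → (12, 16)
3P: (12, 16) + (16, 4). λ = (4 - 16)/(16 - 12) ≡ 7/4 mod 19. 4⁻¹ ≡ 5 (mod 19) since 4·5 = 20 ≡ 1, so λ ≡ 16.
  x = λ² - 12 - 16 = 256 - 28 ≡ 0; y = λ·(12 - 0) - 16 ≡ 5. → (0, 5)

(0, 5)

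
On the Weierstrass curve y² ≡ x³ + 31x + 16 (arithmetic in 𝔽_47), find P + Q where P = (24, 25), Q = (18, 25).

(5, 22)

(24, 25) + (18, 25). λ = (25 - 25)/(18 - 24) ≡ 0/41 mod 47. 41⁻¹ ≡ 39 (mod 47) since 41·39 = 1599 ≡ 1, so λ ≡ 0.
  x = λ² - 24 - 18 = 0 - 42 ≡ 5; y = λ·(24 - 5) - 25 ≡ 22. → (5, 22)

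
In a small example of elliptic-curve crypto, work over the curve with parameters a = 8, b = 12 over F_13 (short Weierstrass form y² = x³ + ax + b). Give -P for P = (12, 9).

-(12, 9) = (12, -9 mod 13) = (12, 4).

(12, 4)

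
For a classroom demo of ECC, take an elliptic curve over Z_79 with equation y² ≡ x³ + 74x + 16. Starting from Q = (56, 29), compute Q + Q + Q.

Repeated addition: build up to 3Q.
2Q: tangent at (56, 29): λ = (3·56² + 74)/(2·29) ≡ 2/58. 58⁻¹ ≡ 15 (mod 79) since 58·15 = 870 ≡ 1, so λ ≡ 2·15 ≡ 30.
  x = λ² - 56 - 56 = 900 - 112 ≡ 77; y = λ·(56 - 77) - 29 ≡ 52. → (77, 52)
3Q: (77, 52) + (56, 29). λ = (29 - 52)/(56 - 77) ≡ 56/58 mod 79. 58⁻¹ ≡ 15 (mod 79), so λ ≡ 50.
  x = λ² - 77 - 56 = 2500 - 133 ≡ 76; y = λ·(77 - 76) - 52 ≡ 77. → (76, 77)

(76, 77)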